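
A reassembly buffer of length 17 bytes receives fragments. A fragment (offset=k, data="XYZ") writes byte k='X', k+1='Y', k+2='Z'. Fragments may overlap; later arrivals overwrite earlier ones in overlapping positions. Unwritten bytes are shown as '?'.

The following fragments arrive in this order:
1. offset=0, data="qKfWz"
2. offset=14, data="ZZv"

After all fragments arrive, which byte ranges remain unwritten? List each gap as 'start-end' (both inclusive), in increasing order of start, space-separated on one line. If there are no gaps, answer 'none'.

Answer: 5-13

Derivation:
Fragment 1: offset=0 len=5
Fragment 2: offset=14 len=3
Gaps: 5-13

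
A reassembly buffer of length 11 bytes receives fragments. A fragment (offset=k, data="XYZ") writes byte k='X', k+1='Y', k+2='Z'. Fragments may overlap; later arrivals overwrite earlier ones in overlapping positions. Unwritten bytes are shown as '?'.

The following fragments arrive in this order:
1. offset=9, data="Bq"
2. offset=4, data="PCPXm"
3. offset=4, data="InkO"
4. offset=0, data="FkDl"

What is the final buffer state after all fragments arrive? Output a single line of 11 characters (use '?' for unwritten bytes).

Fragment 1: offset=9 data="Bq" -> buffer=?????????Bq
Fragment 2: offset=4 data="PCPXm" -> buffer=????PCPXmBq
Fragment 3: offset=4 data="InkO" -> buffer=????InkOmBq
Fragment 4: offset=0 data="FkDl" -> buffer=FkDlInkOmBq

Answer: FkDlInkOmBq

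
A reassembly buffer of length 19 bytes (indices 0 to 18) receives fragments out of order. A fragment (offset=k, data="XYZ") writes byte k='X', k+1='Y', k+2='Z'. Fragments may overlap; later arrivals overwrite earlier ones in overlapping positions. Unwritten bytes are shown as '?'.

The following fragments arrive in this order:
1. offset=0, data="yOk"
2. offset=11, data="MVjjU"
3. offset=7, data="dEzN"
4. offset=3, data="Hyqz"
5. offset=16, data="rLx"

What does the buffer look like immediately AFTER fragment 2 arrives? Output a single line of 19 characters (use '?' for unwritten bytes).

Fragment 1: offset=0 data="yOk" -> buffer=yOk????????????????
Fragment 2: offset=11 data="MVjjU" -> buffer=yOk????????MVjjU???

Answer: yOk????????MVjjU???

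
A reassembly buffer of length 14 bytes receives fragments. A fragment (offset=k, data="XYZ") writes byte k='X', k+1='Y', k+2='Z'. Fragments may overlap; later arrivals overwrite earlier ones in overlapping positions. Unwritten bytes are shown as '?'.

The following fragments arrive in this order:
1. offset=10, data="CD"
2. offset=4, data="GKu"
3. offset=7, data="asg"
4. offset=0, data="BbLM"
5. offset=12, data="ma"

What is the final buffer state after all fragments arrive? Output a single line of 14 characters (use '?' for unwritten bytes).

Fragment 1: offset=10 data="CD" -> buffer=??????????CD??
Fragment 2: offset=4 data="GKu" -> buffer=????GKu???CD??
Fragment 3: offset=7 data="asg" -> buffer=????GKuasgCD??
Fragment 4: offset=0 data="BbLM" -> buffer=BbLMGKuasgCD??
Fragment 5: offset=12 data="ma" -> buffer=BbLMGKuasgCDma

Answer: BbLMGKuasgCDma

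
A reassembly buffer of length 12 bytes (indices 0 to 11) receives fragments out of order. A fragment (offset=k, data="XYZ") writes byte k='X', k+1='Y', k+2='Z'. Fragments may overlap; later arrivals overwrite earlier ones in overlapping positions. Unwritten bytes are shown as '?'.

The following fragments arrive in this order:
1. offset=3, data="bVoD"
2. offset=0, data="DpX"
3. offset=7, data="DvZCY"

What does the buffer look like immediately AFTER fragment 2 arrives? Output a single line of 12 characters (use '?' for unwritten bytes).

Fragment 1: offset=3 data="bVoD" -> buffer=???bVoD?????
Fragment 2: offset=0 data="DpX" -> buffer=DpXbVoD?????

Answer: DpXbVoD?????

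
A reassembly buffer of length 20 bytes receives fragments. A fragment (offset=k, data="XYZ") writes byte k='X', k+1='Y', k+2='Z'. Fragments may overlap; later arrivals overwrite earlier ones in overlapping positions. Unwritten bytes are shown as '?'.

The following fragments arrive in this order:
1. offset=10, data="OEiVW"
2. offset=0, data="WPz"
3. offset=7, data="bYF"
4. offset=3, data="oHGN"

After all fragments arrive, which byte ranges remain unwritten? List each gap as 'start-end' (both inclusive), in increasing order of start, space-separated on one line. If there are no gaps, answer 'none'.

Answer: 15-19

Derivation:
Fragment 1: offset=10 len=5
Fragment 2: offset=0 len=3
Fragment 3: offset=7 len=3
Fragment 4: offset=3 len=4
Gaps: 15-19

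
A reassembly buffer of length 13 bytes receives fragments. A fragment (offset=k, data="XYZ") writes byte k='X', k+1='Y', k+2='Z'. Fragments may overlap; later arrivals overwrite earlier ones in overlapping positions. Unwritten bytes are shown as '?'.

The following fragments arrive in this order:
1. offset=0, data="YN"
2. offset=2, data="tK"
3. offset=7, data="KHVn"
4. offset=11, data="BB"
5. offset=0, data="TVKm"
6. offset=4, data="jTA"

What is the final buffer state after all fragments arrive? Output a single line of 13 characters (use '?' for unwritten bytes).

Fragment 1: offset=0 data="YN" -> buffer=YN???????????
Fragment 2: offset=2 data="tK" -> buffer=YNtK?????????
Fragment 3: offset=7 data="KHVn" -> buffer=YNtK???KHVn??
Fragment 4: offset=11 data="BB" -> buffer=YNtK???KHVnBB
Fragment 5: offset=0 data="TVKm" -> buffer=TVKm???KHVnBB
Fragment 6: offset=4 data="jTA" -> buffer=TVKmjTAKHVnBB

Answer: TVKmjTAKHVnBB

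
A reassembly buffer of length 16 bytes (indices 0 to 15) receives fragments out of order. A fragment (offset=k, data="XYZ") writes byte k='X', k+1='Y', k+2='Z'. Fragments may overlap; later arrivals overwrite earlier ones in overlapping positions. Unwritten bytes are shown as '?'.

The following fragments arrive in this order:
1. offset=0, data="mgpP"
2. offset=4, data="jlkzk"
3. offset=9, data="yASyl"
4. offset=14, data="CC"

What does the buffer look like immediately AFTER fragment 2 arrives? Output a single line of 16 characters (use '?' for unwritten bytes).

Fragment 1: offset=0 data="mgpP" -> buffer=mgpP????????????
Fragment 2: offset=4 data="jlkzk" -> buffer=mgpPjlkzk???????

Answer: mgpPjlkzk???????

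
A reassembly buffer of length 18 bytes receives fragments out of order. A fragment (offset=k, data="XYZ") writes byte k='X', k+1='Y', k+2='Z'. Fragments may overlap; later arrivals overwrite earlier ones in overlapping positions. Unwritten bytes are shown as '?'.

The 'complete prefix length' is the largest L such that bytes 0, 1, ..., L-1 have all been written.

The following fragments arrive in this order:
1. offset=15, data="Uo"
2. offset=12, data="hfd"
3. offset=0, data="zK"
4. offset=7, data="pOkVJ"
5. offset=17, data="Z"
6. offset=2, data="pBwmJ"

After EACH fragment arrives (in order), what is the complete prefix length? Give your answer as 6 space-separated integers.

Fragment 1: offset=15 data="Uo" -> buffer=???????????????Uo? -> prefix_len=0
Fragment 2: offset=12 data="hfd" -> buffer=????????????hfdUo? -> prefix_len=0
Fragment 3: offset=0 data="zK" -> buffer=zK??????????hfdUo? -> prefix_len=2
Fragment 4: offset=7 data="pOkVJ" -> buffer=zK?????pOkVJhfdUo? -> prefix_len=2
Fragment 5: offset=17 data="Z" -> buffer=zK?????pOkVJhfdUoZ -> prefix_len=2
Fragment 6: offset=2 data="pBwmJ" -> buffer=zKpBwmJpOkVJhfdUoZ -> prefix_len=18

Answer: 0 0 2 2 2 18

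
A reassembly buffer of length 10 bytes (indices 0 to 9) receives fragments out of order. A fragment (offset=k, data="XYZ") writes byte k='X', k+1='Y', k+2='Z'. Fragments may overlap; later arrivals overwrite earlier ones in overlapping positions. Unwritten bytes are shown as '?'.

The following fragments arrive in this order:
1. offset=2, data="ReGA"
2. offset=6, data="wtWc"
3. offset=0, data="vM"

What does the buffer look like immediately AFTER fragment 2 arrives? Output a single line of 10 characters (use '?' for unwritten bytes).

Answer: ??ReGAwtWc

Derivation:
Fragment 1: offset=2 data="ReGA" -> buffer=??ReGA????
Fragment 2: offset=6 data="wtWc" -> buffer=??ReGAwtWc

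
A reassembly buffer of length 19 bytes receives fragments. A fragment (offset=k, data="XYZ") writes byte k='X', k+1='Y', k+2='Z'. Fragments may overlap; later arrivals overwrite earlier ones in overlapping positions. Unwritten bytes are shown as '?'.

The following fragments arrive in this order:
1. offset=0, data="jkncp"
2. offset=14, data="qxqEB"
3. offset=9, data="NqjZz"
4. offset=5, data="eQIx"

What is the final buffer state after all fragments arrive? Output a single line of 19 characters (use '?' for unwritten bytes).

Answer: jkncpeQIxNqjZzqxqEB

Derivation:
Fragment 1: offset=0 data="jkncp" -> buffer=jkncp??????????????
Fragment 2: offset=14 data="qxqEB" -> buffer=jkncp?????????qxqEB
Fragment 3: offset=9 data="NqjZz" -> buffer=jkncp????NqjZzqxqEB
Fragment 4: offset=5 data="eQIx" -> buffer=jkncpeQIxNqjZzqxqEB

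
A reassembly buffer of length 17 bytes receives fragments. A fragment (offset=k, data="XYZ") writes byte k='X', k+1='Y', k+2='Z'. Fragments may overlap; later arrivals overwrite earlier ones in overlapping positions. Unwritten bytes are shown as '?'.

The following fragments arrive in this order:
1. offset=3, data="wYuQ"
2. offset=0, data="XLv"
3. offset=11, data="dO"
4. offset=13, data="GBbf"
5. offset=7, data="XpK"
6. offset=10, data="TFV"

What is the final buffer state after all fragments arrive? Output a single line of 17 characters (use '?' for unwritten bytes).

Fragment 1: offset=3 data="wYuQ" -> buffer=???wYuQ??????????
Fragment 2: offset=0 data="XLv" -> buffer=XLvwYuQ??????????
Fragment 3: offset=11 data="dO" -> buffer=XLvwYuQ????dO????
Fragment 4: offset=13 data="GBbf" -> buffer=XLvwYuQ????dOGBbf
Fragment 5: offset=7 data="XpK" -> buffer=XLvwYuQXpK?dOGBbf
Fragment 6: offset=10 data="TFV" -> buffer=XLvwYuQXpKTFVGBbf

Answer: XLvwYuQXpKTFVGBbf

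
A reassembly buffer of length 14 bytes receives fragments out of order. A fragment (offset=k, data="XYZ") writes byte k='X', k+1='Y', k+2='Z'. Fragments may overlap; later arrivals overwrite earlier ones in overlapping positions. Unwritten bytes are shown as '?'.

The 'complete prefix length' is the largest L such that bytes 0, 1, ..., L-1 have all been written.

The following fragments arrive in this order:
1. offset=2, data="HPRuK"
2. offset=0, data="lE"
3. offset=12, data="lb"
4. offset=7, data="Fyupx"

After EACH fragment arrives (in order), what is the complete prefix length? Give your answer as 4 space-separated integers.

Answer: 0 7 7 14

Derivation:
Fragment 1: offset=2 data="HPRuK" -> buffer=??HPRuK??????? -> prefix_len=0
Fragment 2: offset=0 data="lE" -> buffer=lEHPRuK??????? -> prefix_len=7
Fragment 3: offset=12 data="lb" -> buffer=lEHPRuK?????lb -> prefix_len=7
Fragment 4: offset=7 data="Fyupx" -> buffer=lEHPRuKFyupxlb -> prefix_len=14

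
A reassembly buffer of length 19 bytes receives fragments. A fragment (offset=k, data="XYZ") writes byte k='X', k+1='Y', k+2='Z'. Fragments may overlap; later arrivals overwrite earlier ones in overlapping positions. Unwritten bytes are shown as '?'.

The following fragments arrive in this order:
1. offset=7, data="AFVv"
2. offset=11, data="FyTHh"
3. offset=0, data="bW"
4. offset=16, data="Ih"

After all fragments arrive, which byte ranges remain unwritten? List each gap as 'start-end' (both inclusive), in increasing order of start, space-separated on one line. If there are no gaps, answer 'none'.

Answer: 2-6 18-18

Derivation:
Fragment 1: offset=7 len=4
Fragment 2: offset=11 len=5
Fragment 3: offset=0 len=2
Fragment 4: offset=16 len=2
Gaps: 2-6 18-18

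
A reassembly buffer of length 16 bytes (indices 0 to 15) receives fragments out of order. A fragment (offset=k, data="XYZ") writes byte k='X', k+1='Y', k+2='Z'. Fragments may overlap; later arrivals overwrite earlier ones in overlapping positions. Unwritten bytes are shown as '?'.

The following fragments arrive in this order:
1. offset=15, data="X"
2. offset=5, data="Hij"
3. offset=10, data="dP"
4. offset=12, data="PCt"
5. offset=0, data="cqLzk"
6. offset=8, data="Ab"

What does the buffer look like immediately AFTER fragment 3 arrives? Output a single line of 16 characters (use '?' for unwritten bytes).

Fragment 1: offset=15 data="X" -> buffer=???????????????X
Fragment 2: offset=5 data="Hij" -> buffer=?????Hij???????X
Fragment 3: offset=10 data="dP" -> buffer=?????Hij??dP???X

Answer: ?????Hij??dP???X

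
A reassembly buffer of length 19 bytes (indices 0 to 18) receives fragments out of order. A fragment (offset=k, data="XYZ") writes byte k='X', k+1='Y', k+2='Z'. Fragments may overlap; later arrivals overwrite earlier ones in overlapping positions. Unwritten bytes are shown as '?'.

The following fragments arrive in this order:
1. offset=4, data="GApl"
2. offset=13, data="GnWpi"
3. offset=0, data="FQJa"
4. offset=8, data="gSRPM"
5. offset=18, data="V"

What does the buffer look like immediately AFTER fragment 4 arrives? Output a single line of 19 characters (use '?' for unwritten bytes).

Answer: FQJaGAplgSRPMGnWpi?

Derivation:
Fragment 1: offset=4 data="GApl" -> buffer=????GApl???????????
Fragment 2: offset=13 data="GnWpi" -> buffer=????GApl?????GnWpi?
Fragment 3: offset=0 data="FQJa" -> buffer=FQJaGApl?????GnWpi?
Fragment 4: offset=8 data="gSRPM" -> buffer=FQJaGAplgSRPMGnWpi?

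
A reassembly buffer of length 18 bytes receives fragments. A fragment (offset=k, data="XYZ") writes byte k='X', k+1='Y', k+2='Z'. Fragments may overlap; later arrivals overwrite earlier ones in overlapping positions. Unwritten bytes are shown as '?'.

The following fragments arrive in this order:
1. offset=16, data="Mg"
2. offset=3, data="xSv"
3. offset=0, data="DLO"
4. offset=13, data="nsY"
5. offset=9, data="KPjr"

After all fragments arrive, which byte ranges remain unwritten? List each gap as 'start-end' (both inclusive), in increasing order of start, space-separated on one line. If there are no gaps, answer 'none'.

Answer: 6-8

Derivation:
Fragment 1: offset=16 len=2
Fragment 2: offset=3 len=3
Fragment 3: offset=0 len=3
Fragment 4: offset=13 len=3
Fragment 5: offset=9 len=4
Gaps: 6-8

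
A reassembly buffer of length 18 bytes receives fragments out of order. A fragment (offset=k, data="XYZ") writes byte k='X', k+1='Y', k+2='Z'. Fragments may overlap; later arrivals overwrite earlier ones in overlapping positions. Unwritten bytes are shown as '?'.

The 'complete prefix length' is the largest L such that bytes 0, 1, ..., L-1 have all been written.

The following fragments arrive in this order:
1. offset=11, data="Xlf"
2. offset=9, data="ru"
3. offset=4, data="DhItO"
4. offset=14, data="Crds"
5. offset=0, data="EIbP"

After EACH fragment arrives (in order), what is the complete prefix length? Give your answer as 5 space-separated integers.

Fragment 1: offset=11 data="Xlf" -> buffer=???????????Xlf???? -> prefix_len=0
Fragment 2: offset=9 data="ru" -> buffer=?????????ruXlf???? -> prefix_len=0
Fragment 3: offset=4 data="DhItO" -> buffer=????DhItOruXlf???? -> prefix_len=0
Fragment 4: offset=14 data="Crds" -> buffer=????DhItOruXlfCrds -> prefix_len=0
Fragment 5: offset=0 data="EIbP" -> buffer=EIbPDhItOruXlfCrds -> prefix_len=18

Answer: 0 0 0 0 18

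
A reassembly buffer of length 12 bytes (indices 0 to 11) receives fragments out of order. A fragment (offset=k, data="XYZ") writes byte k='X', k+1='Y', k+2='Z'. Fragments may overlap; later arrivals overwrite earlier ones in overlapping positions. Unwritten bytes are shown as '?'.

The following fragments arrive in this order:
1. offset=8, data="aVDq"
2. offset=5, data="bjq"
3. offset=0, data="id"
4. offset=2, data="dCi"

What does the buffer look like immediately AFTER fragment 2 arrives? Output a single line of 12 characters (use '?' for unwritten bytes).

Answer: ?????bjqaVDq

Derivation:
Fragment 1: offset=8 data="aVDq" -> buffer=????????aVDq
Fragment 2: offset=5 data="bjq" -> buffer=?????bjqaVDq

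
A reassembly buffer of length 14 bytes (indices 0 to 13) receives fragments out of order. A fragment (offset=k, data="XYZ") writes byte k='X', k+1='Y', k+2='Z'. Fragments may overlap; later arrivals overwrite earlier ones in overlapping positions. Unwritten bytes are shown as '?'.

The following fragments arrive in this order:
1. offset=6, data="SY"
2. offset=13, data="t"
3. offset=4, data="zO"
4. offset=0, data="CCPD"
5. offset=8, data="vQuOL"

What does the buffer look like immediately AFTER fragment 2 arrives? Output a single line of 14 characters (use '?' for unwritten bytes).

Fragment 1: offset=6 data="SY" -> buffer=??????SY??????
Fragment 2: offset=13 data="t" -> buffer=??????SY?????t

Answer: ??????SY?????t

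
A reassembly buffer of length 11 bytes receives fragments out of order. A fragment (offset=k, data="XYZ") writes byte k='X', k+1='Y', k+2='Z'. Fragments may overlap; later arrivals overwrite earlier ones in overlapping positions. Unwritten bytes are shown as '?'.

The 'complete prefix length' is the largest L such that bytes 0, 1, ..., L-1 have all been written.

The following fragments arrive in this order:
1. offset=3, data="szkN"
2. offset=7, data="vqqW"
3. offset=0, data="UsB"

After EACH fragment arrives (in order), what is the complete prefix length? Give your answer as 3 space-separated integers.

Fragment 1: offset=3 data="szkN" -> buffer=???szkN???? -> prefix_len=0
Fragment 2: offset=7 data="vqqW" -> buffer=???szkNvqqW -> prefix_len=0
Fragment 3: offset=0 data="UsB" -> buffer=UsBszkNvqqW -> prefix_len=11

Answer: 0 0 11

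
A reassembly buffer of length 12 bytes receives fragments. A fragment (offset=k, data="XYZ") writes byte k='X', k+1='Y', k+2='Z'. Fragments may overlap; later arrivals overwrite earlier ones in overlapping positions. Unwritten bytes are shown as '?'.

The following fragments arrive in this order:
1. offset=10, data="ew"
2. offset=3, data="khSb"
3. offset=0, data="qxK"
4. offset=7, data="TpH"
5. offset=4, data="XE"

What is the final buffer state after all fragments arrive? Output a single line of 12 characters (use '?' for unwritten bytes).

Answer: qxKkXEbTpHew

Derivation:
Fragment 1: offset=10 data="ew" -> buffer=??????????ew
Fragment 2: offset=3 data="khSb" -> buffer=???khSb???ew
Fragment 3: offset=0 data="qxK" -> buffer=qxKkhSb???ew
Fragment 4: offset=7 data="TpH" -> buffer=qxKkhSbTpHew
Fragment 5: offset=4 data="XE" -> buffer=qxKkXEbTpHew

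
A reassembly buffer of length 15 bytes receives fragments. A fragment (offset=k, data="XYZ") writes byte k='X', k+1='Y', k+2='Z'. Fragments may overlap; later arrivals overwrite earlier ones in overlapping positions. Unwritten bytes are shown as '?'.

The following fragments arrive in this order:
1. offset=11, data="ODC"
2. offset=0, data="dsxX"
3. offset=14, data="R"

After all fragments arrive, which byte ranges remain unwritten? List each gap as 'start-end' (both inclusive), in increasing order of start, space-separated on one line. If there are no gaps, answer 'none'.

Fragment 1: offset=11 len=3
Fragment 2: offset=0 len=4
Fragment 3: offset=14 len=1
Gaps: 4-10

Answer: 4-10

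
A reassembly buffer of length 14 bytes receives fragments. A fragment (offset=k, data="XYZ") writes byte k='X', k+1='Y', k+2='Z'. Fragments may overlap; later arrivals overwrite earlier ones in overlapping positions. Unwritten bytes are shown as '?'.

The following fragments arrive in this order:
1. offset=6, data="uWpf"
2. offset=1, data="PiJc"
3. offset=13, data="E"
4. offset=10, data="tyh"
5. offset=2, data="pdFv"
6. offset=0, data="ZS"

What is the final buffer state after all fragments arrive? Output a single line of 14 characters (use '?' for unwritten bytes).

Answer: ZSpdFvuWpftyhE

Derivation:
Fragment 1: offset=6 data="uWpf" -> buffer=??????uWpf????
Fragment 2: offset=1 data="PiJc" -> buffer=?PiJc?uWpf????
Fragment 3: offset=13 data="E" -> buffer=?PiJc?uWpf???E
Fragment 4: offset=10 data="tyh" -> buffer=?PiJc?uWpftyhE
Fragment 5: offset=2 data="pdFv" -> buffer=?PpdFvuWpftyhE
Fragment 6: offset=0 data="ZS" -> buffer=ZSpdFvuWpftyhE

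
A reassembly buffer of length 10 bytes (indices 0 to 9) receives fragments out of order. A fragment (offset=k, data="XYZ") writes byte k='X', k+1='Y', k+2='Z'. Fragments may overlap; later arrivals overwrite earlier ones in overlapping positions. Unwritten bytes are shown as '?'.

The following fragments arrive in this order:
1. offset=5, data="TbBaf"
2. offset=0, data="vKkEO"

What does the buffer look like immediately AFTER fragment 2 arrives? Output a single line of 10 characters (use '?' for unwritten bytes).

Answer: vKkEOTbBaf

Derivation:
Fragment 1: offset=5 data="TbBaf" -> buffer=?????TbBaf
Fragment 2: offset=0 data="vKkEO" -> buffer=vKkEOTbBaf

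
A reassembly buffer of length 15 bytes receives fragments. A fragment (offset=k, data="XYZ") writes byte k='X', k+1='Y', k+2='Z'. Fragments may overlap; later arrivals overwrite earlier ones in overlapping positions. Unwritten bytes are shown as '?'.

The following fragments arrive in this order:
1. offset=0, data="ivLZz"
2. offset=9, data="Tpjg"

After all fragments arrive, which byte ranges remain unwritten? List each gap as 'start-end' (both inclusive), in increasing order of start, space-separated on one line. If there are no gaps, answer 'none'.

Fragment 1: offset=0 len=5
Fragment 2: offset=9 len=4
Gaps: 5-8 13-14

Answer: 5-8 13-14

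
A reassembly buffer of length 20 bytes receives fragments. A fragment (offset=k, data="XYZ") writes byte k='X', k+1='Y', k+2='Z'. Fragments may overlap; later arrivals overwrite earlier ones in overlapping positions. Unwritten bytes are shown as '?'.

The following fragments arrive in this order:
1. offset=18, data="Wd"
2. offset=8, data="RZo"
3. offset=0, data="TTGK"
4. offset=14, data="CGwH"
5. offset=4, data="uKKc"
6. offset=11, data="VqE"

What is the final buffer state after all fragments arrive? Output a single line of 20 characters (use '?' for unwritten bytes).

Answer: TTGKuKKcRZoVqECGwHWd

Derivation:
Fragment 1: offset=18 data="Wd" -> buffer=??????????????????Wd
Fragment 2: offset=8 data="RZo" -> buffer=????????RZo???????Wd
Fragment 3: offset=0 data="TTGK" -> buffer=TTGK????RZo???????Wd
Fragment 4: offset=14 data="CGwH" -> buffer=TTGK????RZo???CGwHWd
Fragment 5: offset=4 data="uKKc" -> buffer=TTGKuKKcRZo???CGwHWd
Fragment 6: offset=11 data="VqE" -> buffer=TTGKuKKcRZoVqECGwHWd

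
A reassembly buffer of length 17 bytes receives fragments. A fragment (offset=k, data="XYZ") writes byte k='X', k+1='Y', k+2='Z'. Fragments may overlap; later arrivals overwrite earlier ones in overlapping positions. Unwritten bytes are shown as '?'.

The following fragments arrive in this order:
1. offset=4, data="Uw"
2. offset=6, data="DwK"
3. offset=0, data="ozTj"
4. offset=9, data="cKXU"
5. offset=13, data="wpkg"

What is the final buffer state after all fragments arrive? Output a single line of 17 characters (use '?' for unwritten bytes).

Fragment 1: offset=4 data="Uw" -> buffer=????Uw???????????
Fragment 2: offset=6 data="DwK" -> buffer=????UwDwK????????
Fragment 3: offset=0 data="ozTj" -> buffer=ozTjUwDwK????????
Fragment 4: offset=9 data="cKXU" -> buffer=ozTjUwDwKcKXU????
Fragment 5: offset=13 data="wpkg" -> buffer=ozTjUwDwKcKXUwpkg

Answer: ozTjUwDwKcKXUwpkg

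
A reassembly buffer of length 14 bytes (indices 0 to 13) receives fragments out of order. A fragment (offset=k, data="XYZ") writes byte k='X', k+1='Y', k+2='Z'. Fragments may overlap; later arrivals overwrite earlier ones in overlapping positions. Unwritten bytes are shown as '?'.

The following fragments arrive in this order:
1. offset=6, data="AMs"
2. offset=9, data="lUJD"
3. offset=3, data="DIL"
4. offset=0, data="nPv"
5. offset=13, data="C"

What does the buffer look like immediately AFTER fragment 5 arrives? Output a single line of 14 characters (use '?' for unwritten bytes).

Fragment 1: offset=6 data="AMs" -> buffer=??????AMs?????
Fragment 2: offset=9 data="lUJD" -> buffer=??????AMslUJD?
Fragment 3: offset=3 data="DIL" -> buffer=???DILAMslUJD?
Fragment 4: offset=0 data="nPv" -> buffer=nPvDILAMslUJD?
Fragment 5: offset=13 data="C" -> buffer=nPvDILAMslUJDC

Answer: nPvDILAMslUJDC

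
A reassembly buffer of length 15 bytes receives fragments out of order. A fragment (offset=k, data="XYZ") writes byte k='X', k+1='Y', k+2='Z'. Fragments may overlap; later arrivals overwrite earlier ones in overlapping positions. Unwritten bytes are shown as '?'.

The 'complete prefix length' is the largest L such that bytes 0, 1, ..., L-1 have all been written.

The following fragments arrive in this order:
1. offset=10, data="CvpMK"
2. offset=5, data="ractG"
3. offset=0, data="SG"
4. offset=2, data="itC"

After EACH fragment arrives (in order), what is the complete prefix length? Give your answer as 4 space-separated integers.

Fragment 1: offset=10 data="CvpMK" -> buffer=??????????CvpMK -> prefix_len=0
Fragment 2: offset=5 data="ractG" -> buffer=?????ractGCvpMK -> prefix_len=0
Fragment 3: offset=0 data="SG" -> buffer=SG???ractGCvpMK -> prefix_len=2
Fragment 4: offset=2 data="itC" -> buffer=SGitCractGCvpMK -> prefix_len=15

Answer: 0 0 2 15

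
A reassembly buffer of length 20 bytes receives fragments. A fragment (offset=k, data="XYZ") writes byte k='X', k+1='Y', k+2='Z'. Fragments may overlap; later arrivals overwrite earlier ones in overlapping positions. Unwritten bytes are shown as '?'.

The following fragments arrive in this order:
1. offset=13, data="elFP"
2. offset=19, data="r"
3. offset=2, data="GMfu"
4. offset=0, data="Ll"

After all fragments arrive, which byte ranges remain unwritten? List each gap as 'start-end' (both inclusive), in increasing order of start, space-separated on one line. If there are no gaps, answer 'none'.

Answer: 6-12 17-18

Derivation:
Fragment 1: offset=13 len=4
Fragment 2: offset=19 len=1
Fragment 3: offset=2 len=4
Fragment 4: offset=0 len=2
Gaps: 6-12 17-18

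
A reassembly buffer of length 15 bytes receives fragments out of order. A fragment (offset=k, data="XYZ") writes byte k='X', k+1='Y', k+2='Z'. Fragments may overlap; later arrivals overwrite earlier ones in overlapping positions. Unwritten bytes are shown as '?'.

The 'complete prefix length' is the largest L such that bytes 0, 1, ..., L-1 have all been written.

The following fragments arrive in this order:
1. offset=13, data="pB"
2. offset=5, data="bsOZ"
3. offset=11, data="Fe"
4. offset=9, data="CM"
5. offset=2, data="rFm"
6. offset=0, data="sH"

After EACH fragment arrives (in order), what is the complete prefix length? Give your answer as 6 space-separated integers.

Fragment 1: offset=13 data="pB" -> buffer=?????????????pB -> prefix_len=0
Fragment 2: offset=5 data="bsOZ" -> buffer=?????bsOZ????pB -> prefix_len=0
Fragment 3: offset=11 data="Fe" -> buffer=?????bsOZ??FepB -> prefix_len=0
Fragment 4: offset=9 data="CM" -> buffer=?????bsOZCMFepB -> prefix_len=0
Fragment 5: offset=2 data="rFm" -> buffer=??rFmbsOZCMFepB -> prefix_len=0
Fragment 6: offset=0 data="sH" -> buffer=sHrFmbsOZCMFepB -> prefix_len=15

Answer: 0 0 0 0 0 15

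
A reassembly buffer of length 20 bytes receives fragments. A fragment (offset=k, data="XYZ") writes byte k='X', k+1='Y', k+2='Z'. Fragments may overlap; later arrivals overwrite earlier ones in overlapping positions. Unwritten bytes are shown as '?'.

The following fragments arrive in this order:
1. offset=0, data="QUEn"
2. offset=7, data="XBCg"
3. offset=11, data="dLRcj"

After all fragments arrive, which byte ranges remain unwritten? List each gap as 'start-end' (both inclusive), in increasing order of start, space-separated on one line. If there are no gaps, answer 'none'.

Fragment 1: offset=0 len=4
Fragment 2: offset=7 len=4
Fragment 3: offset=11 len=5
Gaps: 4-6 16-19

Answer: 4-6 16-19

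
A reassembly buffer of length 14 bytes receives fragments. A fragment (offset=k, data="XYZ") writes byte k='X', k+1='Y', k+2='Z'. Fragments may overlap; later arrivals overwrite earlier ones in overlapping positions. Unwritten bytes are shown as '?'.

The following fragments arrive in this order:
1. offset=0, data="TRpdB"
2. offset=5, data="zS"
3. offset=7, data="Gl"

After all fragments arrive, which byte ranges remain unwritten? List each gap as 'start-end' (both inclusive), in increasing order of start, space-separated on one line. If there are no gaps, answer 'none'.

Fragment 1: offset=0 len=5
Fragment 2: offset=5 len=2
Fragment 3: offset=7 len=2
Gaps: 9-13

Answer: 9-13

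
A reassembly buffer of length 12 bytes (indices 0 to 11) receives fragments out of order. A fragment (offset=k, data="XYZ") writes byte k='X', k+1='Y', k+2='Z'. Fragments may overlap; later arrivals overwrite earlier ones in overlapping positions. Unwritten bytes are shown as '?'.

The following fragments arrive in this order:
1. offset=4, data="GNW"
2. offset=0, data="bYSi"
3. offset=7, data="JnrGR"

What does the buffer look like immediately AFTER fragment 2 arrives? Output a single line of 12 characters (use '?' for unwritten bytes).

Answer: bYSiGNW?????

Derivation:
Fragment 1: offset=4 data="GNW" -> buffer=????GNW?????
Fragment 2: offset=0 data="bYSi" -> buffer=bYSiGNW?????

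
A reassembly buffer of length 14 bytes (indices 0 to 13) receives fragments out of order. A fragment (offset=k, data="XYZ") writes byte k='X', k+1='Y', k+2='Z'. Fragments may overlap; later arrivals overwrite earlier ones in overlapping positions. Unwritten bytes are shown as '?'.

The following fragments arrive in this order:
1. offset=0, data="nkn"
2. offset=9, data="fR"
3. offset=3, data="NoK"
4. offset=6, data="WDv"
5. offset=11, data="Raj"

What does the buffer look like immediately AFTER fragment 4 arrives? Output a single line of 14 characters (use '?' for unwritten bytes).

Fragment 1: offset=0 data="nkn" -> buffer=nkn???????????
Fragment 2: offset=9 data="fR" -> buffer=nkn??????fR???
Fragment 3: offset=3 data="NoK" -> buffer=nknNoK???fR???
Fragment 4: offset=6 data="WDv" -> buffer=nknNoKWDvfR???

Answer: nknNoKWDvfR???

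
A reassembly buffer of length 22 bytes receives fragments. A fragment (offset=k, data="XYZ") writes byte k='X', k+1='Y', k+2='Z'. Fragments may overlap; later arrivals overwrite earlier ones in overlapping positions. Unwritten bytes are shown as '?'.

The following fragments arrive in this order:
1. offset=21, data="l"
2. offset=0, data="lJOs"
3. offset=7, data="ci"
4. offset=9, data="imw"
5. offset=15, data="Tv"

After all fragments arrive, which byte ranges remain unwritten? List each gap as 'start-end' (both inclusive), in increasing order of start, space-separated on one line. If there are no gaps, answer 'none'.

Fragment 1: offset=21 len=1
Fragment 2: offset=0 len=4
Fragment 3: offset=7 len=2
Fragment 4: offset=9 len=3
Fragment 5: offset=15 len=2
Gaps: 4-6 12-14 17-20

Answer: 4-6 12-14 17-20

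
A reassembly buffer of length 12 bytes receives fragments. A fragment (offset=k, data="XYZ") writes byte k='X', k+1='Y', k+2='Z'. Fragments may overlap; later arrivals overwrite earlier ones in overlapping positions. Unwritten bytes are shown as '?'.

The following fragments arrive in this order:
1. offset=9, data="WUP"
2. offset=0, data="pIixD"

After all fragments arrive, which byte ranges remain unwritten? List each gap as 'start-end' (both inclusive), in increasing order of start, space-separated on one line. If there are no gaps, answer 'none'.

Fragment 1: offset=9 len=3
Fragment 2: offset=0 len=5
Gaps: 5-8

Answer: 5-8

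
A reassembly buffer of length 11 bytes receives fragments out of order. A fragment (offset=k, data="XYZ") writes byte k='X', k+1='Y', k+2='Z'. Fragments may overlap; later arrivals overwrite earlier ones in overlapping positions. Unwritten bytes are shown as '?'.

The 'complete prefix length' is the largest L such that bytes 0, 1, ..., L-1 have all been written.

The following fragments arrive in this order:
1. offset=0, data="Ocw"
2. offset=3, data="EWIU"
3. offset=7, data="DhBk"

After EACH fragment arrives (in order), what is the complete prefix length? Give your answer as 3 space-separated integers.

Answer: 3 7 11

Derivation:
Fragment 1: offset=0 data="Ocw" -> buffer=Ocw???????? -> prefix_len=3
Fragment 2: offset=3 data="EWIU" -> buffer=OcwEWIU???? -> prefix_len=7
Fragment 3: offset=7 data="DhBk" -> buffer=OcwEWIUDhBk -> prefix_len=11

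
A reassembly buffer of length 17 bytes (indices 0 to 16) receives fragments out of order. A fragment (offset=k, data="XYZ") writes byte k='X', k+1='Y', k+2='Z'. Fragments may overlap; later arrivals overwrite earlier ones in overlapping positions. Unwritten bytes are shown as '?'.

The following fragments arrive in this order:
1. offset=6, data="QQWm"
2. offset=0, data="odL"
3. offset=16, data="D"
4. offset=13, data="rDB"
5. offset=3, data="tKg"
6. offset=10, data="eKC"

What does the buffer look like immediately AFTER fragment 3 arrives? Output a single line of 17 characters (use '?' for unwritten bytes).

Answer: odL???QQWm??????D

Derivation:
Fragment 1: offset=6 data="QQWm" -> buffer=??????QQWm???????
Fragment 2: offset=0 data="odL" -> buffer=odL???QQWm???????
Fragment 3: offset=16 data="D" -> buffer=odL???QQWm??????D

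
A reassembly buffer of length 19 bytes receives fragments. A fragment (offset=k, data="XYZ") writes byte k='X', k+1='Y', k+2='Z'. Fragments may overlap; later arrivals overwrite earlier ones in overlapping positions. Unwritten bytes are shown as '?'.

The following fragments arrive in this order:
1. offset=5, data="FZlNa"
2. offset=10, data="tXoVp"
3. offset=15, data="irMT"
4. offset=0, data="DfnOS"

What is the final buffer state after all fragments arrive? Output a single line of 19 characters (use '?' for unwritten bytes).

Answer: DfnOSFZlNatXoVpirMT

Derivation:
Fragment 1: offset=5 data="FZlNa" -> buffer=?????FZlNa?????????
Fragment 2: offset=10 data="tXoVp" -> buffer=?????FZlNatXoVp????
Fragment 3: offset=15 data="irMT" -> buffer=?????FZlNatXoVpirMT
Fragment 4: offset=0 data="DfnOS" -> buffer=DfnOSFZlNatXoVpirMT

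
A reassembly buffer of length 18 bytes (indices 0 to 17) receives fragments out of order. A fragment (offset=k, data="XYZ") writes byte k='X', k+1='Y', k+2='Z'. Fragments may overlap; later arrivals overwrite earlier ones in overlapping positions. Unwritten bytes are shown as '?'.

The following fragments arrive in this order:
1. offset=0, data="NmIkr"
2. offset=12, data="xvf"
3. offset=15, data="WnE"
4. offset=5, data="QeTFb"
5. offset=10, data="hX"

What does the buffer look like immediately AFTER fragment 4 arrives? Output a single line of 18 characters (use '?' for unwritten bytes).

Answer: NmIkrQeTFb??xvfWnE

Derivation:
Fragment 1: offset=0 data="NmIkr" -> buffer=NmIkr?????????????
Fragment 2: offset=12 data="xvf" -> buffer=NmIkr???????xvf???
Fragment 3: offset=15 data="WnE" -> buffer=NmIkr???????xvfWnE
Fragment 4: offset=5 data="QeTFb" -> buffer=NmIkrQeTFb??xvfWnE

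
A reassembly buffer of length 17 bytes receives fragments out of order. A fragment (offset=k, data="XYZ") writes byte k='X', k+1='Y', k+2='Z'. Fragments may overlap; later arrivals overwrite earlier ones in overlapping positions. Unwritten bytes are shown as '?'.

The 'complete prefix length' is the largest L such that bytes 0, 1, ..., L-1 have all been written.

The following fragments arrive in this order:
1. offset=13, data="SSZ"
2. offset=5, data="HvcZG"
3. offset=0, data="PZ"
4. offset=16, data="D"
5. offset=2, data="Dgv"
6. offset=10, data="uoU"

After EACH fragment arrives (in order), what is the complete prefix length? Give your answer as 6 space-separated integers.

Answer: 0 0 2 2 10 17

Derivation:
Fragment 1: offset=13 data="SSZ" -> buffer=?????????????SSZ? -> prefix_len=0
Fragment 2: offset=5 data="HvcZG" -> buffer=?????HvcZG???SSZ? -> prefix_len=0
Fragment 3: offset=0 data="PZ" -> buffer=PZ???HvcZG???SSZ? -> prefix_len=2
Fragment 4: offset=16 data="D" -> buffer=PZ???HvcZG???SSZD -> prefix_len=2
Fragment 5: offset=2 data="Dgv" -> buffer=PZDgvHvcZG???SSZD -> prefix_len=10
Fragment 6: offset=10 data="uoU" -> buffer=PZDgvHvcZGuoUSSZD -> prefix_len=17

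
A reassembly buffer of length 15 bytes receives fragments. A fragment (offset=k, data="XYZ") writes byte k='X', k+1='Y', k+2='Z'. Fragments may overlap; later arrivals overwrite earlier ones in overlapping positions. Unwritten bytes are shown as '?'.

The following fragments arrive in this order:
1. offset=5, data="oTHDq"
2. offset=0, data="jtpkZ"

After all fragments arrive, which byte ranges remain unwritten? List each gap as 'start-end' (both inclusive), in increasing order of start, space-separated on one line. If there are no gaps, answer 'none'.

Answer: 10-14

Derivation:
Fragment 1: offset=5 len=5
Fragment 2: offset=0 len=5
Gaps: 10-14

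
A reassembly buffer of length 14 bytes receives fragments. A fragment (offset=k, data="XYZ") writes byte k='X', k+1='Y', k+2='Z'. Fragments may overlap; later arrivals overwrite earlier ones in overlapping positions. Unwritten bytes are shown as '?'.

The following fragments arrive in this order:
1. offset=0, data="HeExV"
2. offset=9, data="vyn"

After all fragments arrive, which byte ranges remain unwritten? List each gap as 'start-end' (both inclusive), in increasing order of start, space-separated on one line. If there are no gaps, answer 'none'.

Answer: 5-8 12-13

Derivation:
Fragment 1: offset=0 len=5
Fragment 2: offset=9 len=3
Gaps: 5-8 12-13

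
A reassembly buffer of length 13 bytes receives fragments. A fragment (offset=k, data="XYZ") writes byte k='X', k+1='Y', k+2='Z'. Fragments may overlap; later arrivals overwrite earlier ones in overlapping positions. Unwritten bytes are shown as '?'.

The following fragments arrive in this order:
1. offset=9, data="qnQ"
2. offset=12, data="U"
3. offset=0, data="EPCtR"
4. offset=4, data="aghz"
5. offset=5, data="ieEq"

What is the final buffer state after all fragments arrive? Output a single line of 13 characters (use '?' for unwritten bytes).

Fragment 1: offset=9 data="qnQ" -> buffer=?????????qnQ?
Fragment 2: offset=12 data="U" -> buffer=?????????qnQU
Fragment 3: offset=0 data="EPCtR" -> buffer=EPCtR????qnQU
Fragment 4: offset=4 data="aghz" -> buffer=EPCtaghz?qnQU
Fragment 5: offset=5 data="ieEq" -> buffer=EPCtaieEqqnQU

Answer: EPCtaieEqqnQU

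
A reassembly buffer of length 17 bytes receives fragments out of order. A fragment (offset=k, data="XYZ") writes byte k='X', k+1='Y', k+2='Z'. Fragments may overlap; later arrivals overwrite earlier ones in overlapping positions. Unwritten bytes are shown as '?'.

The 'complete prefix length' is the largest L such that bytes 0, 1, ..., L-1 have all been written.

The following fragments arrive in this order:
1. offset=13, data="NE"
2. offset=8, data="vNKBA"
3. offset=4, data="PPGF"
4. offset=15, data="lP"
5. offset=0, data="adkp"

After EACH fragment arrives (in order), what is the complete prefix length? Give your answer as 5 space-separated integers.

Fragment 1: offset=13 data="NE" -> buffer=?????????????NE?? -> prefix_len=0
Fragment 2: offset=8 data="vNKBA" -> buffer=????????vNKBANE?? -> prefix_len=0
Fragment 3: offset=4 data="PPGF" -> buffer=????PPGFvNKBANE?? -> prefix_len=0
Fragment 4: offset=15 data="lP" -> buffer=????PPGFvNKBANElP -> prefix_len=0
Fragment 5: offset=0 data="adkp" -> buffer=adkpPPGFvNKBANElP -> prefix_len=17

Answer: 0 0 0 0 17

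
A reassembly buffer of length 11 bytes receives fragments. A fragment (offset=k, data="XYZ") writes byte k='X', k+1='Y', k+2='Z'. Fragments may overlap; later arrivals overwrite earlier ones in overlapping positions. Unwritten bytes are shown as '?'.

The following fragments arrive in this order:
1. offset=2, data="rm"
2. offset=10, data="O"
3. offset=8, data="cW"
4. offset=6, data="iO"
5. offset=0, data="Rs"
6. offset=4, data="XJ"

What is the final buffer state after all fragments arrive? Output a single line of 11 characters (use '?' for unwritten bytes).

Answer: RsrmXJiOcWO

Derivation:
Fragment 1: offset=2 data="rm" -> buffer=??rm???????
Fragment 2: offset=10 data="O" -> buffer=??rm??????O
Fragment 3: offset=8 data="cW" -> buffer=??rm????cWO
Fragment 4: offset=6 data="iO" -> buffer=??rm??iOcWO
Fragment 5: offset=0 data="Rs" -> buffer=Rsrm??iOcWO
Fragment 6: offset=4 data="XJ" -> buffer=RsrmXJiOcWO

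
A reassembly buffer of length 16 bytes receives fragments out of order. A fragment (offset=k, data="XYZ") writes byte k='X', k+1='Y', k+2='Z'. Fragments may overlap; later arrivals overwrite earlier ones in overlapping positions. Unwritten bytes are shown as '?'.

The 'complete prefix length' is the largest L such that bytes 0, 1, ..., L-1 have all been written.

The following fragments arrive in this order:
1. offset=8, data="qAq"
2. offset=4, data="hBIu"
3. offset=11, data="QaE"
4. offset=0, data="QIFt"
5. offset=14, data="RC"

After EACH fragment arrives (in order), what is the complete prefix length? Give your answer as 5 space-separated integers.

Answer: 0 0 0 14 16

Derivation:
Fragment 1: offset=8 data="qAq" -> buffer=????????qAq????? -> prefix_len=0
Fragment 2: offset=4 data="hBIu" -> buffer=????hBIuqAq????? -> prefix_len=0
Fragment 3: offset=11 data="QaE" -> buffer=????hBIuqAqQaE?? -> prefix_len=0
Fragment 4: offset=0 data="QIFt" -> buffer=QIFthBIuqAqQaE?? -> prefix_len=14
Fragment 5: offset=14 data="RC" -> buffer=QIFthBIuqAqQaERC -> prefix_len=16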